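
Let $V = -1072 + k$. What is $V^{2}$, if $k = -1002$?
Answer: $4301476$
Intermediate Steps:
$V = -2074$ ($V = -1072 - 1002 = -2074$)
$V^{2} = \left(-2074\right)^{2} = 4301476$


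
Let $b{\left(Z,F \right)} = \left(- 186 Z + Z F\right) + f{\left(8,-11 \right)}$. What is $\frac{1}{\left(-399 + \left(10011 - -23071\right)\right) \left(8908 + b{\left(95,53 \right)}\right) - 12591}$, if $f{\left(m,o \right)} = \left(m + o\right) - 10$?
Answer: $- \frac{1}{122247011} \approx -8.1802 \cdot 10^{-9}$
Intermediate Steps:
$f{\left(m,o \right)} = -10 + m + o$
$b{\left(Z,F \right)} = -13 - 186 Z + F Z$ ($b{\left(Z,F \right)} = \left(- 186 Z + Z F\right) - 13 = \left(- 186 Z + F Z\right) - 13 = -13 - 186 Z + F Z$)
$\frac{1}{\left(-399 + \left(10011 - -23071\right)\right) \left(8908 + b{\left(95,53 \right)}\right) - 12591} = \frac{1}{\left(-399 + \left(10011 - -23071\right)\right) \left(8908 - 12648\right) - 12591} = \frac{1}{\left(-399 + \left(10011 + 23071\right)\right) \left(8908 - 12648\right) - 12591} = \frac{1}{\left(-399 + 33082\right) \left(8908 - 12648\right) - 12591} = \frac{1}{32683 \left(-3740\right) - 12591} = \frac{1}{-122234420 - 12591} = \frac{1}{-122247011} = - \frac{1}{122247011}$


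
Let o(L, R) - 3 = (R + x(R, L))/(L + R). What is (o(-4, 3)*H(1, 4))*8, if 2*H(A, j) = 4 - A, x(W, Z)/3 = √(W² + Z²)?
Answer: -180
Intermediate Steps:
x(W, Z) = 3*√(W² + Z²)
H(A, j) = 2 - A/2 (H(A, j) = (4 - A)/2 = 2 - A/2)
o(L, R) = 3 + (R + 3*√(L² + R²))/(L + R) (o(L, R) = 3 + (R + 3*√(R² + L²))/(L + R) = 3 + (R + 3*√(L² + R²))/(L + R))
(o(-4, 3)*H(1, 4))*8 = (((3*(-4) + 3*√((-4)² + 3²) + 4*3)/(-4 + 3))*(2 - ½*1))*8 = (((-12 + 3*√(16 + 9) + 12)/(-1))*(2 - ½))*8 = (-(-12 + 3*√25 + 12)*(3/2))*8 = (-(-12 + 3*5 + 12)*(3/2))*8 = (-(-12 + 15 + 12)*(3/2))*8 = (-1*15*(3/2))*8 = -15*3/2*8 = -45/2*8 = -180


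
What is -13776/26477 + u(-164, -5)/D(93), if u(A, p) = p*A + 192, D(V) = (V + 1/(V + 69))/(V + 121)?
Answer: 928711928640/398928959 ≈ 2328.0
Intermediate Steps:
D(V) = (V + 1/(69 + V))/(121 + V)
u(A, p) = 192 + A*p (u(A, p) = A*p + 192 = 192 + A*p)
-13776/26477 + u(-164, -5)/D(93) = -13776/26477 + (192 - 164*(-5))/(((1 + 93**2 + 69*93)/(8349 + 93**2 + 190*93))) = -13776*1/26477 + (192 + 820)/(((1 + 8649 + 6417)/(8349 + 8649 + 17670))) = -13776/26477 + 1012/((15067/34668)) = -13776/26477 + 1012/(((1/34668)*15067)) = -13776/26477 + 1012/(15067/34668) = -13776/26477 + 1012*(34668/15067) = -13776/26477 + 35084016/15067 = 928711928640/398928959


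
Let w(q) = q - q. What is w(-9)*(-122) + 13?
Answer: 13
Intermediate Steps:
w(q) = 0
w(-9)*(-122) + 13 = 0*(-122) + 13 = 0 + 13 = 13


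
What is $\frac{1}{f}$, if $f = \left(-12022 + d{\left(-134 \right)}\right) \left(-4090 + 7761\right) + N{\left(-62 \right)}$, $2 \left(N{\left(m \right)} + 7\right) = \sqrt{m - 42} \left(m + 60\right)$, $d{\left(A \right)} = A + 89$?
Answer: $\frac{i}{2 \left(\sqrt{26} - 22148982 i\right)} \approx -2.2574 \cdot 10^{-8} + 5.197 \cdot 10^{-15} i$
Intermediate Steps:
$d{\left(A \right)} = 89 + A$
$N{\left(m \right)} = -7 + \frac{\sqrt{-42 + m} \left(60 + m\right)}{2}$ ($N{\left(m \right)} = -7 + \frac{\sqrt{m - 42} \left(m + 60\right)}{2} = -7 + \frac{\sqrt{-42 + m} \left(60 + m\right)}{2}$)
$f = -44297964 - 2 i \sqrt{26}$ ($f = \left(-12022 + \left(89 - 134\right)\right) \left(-4090 + 7761\right) + \left(-7 + 30 \sqrt{-42 - 62} + \frac{1}{2} \left(-62\right) \sqrt{-42 - 62}\right) = \left(-12022 - 45\right) 3671 + \left(-7 + 30 \sqrt{-104} + \frac{1}{2} \left(-62\right) \sqrt{-104}\right) = \left(-12067\right) 3671 + \left(-7 + 30 \cdot 2 i \sqrt{26} + \frac{1}{2} \left(-62\right) 2 i \sqrt{26}\right) = -44297957 - \left(7 + 2 i \sqrt{26}\right) = -44297964 - 2 i \sqrt{26} \approx -4.4298 \cdot 10^{7} - 10.198 i$)
$\frac{1}{f} = \frac{1}{-44297964 - 2 i \sqrt{26}}$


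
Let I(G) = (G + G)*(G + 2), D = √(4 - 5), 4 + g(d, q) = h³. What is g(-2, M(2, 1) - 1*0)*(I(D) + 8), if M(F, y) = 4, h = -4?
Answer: -408 - 272*I ≈ -408.0 - 272.0*I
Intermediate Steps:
g(d, q) = -68 (g(d, q) = -4 + (-4)³ = -4 - 64 = -68)
D = I (D = √(-1) = I ≈ 1.0*I)
I(G) = 2*G*(2 + G) (I(G) = (2*G)*(2 + G) = 2*G*(2 + G))
g(-2, M(2, 1) - 1*0)*(I(D) + 8) = -68*(2*I*(2 + I) + 8) = -68*(8 + 2*I*(2 + I)) = -544 - 136*I*(2 + I)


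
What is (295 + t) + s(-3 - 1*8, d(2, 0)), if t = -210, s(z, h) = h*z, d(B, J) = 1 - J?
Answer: 74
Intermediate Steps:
(295 + t) + s(-3 - 1*8, d(2, 0)) = (295 - 210) + (1 - 1*0)*(-3 - 1*8) = 85 + (1 + 0)*(-3 - 8) = 85 + 1*(-11) = 85 - 11 = 74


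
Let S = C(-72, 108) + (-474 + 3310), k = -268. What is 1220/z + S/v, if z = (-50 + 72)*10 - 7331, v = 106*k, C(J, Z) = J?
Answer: -13578141/50502322 ≈ -0.26886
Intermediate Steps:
v = -28408 (v = 106*(-268) = -28408)
S = 2764 (S = -72 + (-474 + 3310) = -72 + 2836 = 2764)
z = -7111 (z = 22*10 - 7331 = 220 - 7331 = -7111)
1220/z + S/v = 1220/(-7111) + 2764/(-28408) = 1220*(-1/7111) + 2764*(-1/28408) = -1220/7111 - 691/7102 = -13578141/50502322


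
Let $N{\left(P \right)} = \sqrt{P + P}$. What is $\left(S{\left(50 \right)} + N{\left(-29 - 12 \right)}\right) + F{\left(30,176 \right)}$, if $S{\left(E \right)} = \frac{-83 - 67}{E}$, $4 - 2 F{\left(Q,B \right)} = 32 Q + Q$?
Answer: $-496 + i \sqrt{82} \approx -496.0 + 9.0554 i$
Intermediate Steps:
$F{\left(Q,B \right)} = 2 - \frac{33 Q}{2}$ ($F{\left(Q,B \right)} = 2 - \frac{32 Q + Q}{2} = 2 - \frac{33 Q}{2}$)
$S{\left(E \right)} = - \frac{150}{E}$
$N{\left(P \right)} = \sqrt{2} \sqrt{P}$ ($N{\left(P \right)} = \sqrt{2 P} = \sqrt{2} \sqrt{P}$)
$\left(S{\left(50 \right)} + N{\left(-29 - 12 \right)}\right) + F{\left(30,176 \right)} = \left(- \frac{150}{50} + \sqrt{2} \sqrt{-29 - 12}\right) + \left(2 - 495\right) = \left(\left(-150\right) \frac{1}{50} + \sqrt{2} \sqrt{-41}\right) + \left(2 - 495\right) = \left(-3 + \sqrt{2} i \sqrt{41}\right) - 493 = \left(-3 + i \sqrt{82}\right) - 493 = -496 + i \sqrt{82}$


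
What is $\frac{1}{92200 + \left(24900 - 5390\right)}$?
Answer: $\frac{1}{111710} \approx 8.9518 \cdot 10^{-6}$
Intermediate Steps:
$\frac{1}{92200 + \left(24900 - 5390\right)} = \frac{1}{92200 + 19510} = \frac{1}{111710}$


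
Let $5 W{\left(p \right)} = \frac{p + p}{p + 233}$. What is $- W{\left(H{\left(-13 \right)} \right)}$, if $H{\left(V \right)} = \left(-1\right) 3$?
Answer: $\frac{3}{575} \approx 0.0052174$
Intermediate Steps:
$H{\left(V \right)} = -3$
$W{\left(p \right)} = \frac{2 p}{5 \left(233 + p\right)}$ ($W{\left(p \right)} = \frac{\left(p + p\right) \frac{1}{p + 233}}{5} = \frac{2 p \frac{1}{233 + p}}{5} = \frac{2 p}{5 \left(233 + p\right)}$)
$- W{\left(H{\left(-13 \right)} \right)} = - \frac{2 \left(-3\right)}{5 \left(233 - 3\right)} = - \frac{2 \left(-3\right)}{5 \cdot 230} = \left(-1\right) \left(- \frac{3}{575}\right) = \frac{3}{575}$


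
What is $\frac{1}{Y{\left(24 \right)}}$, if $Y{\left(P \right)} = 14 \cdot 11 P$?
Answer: $\frac{1}{3696} \approx 0.00027056$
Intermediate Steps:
$Y{\left(P \right)} = 154 P$
$\frac{1}{Y{\left(24 \right)}} = \frac{1}{154 \cdot 24} = \frac{1}{3696}$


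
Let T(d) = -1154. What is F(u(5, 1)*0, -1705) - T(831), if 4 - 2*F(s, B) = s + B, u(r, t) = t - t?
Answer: 4017/2 ≈ 2008.5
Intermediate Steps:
u(r, t) = 0
F(s, B) = 2 - B/2 - s/2 (F(s, B) = 2 - (s + B)/2 = 2 - (B + s)/2 = 2 + (-B/2 - s/2) = 2 - B/2 - s/2)
F(u(5, 1)*0, -1705) - T(831) = (2 - ½*(-1705) - 0*0) - 1*(-1154) = (2 + 1705/2 - ½*0) + 1154 = (2 + 1705/2 + 0) + 1154 = 1709/2 + 1154 = 4017/2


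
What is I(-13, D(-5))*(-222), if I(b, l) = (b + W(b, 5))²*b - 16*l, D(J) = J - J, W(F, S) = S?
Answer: 184704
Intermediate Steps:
D(J) = 0
I(b, l) = -16*l + b*(5 + b)² (I(b, l) = (b + 5)²*b - 16*l = (5 + b)²*b - 16*l = b*(5 + b)² - 16*l = -16*l + b*(5 + b)²)
I(-13, D(-5))*(-222) = (-16*0 - 13*(5 - 13)²)*(-222) = (0 - 13*(-8)²)*(-222) = (0 - 13*64)*(-222) = (0 - 832)*(-222) = -832*(-222) = 184704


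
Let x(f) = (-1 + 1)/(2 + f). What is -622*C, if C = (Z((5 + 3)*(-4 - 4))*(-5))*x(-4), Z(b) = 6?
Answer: 0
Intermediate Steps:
x(f) = 0 (x(f) = 0/(2 + f) = 0)
C = 0 (C = (6*(-5))*0 = -30*0 = 0)
-622*C = -622*0 = 0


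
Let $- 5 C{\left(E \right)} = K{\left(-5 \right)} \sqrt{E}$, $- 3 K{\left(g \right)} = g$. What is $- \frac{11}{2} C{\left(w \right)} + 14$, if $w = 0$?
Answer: $14$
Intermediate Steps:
$K{\left(g \right)} = - \frac{g}{3}$
$C{\left(E \right)} = - \frac{\sqrt{E}}{3}$ ($C{\left(E \right)} = - \frac{\left(- \frac{1}{3}\right) \left(-5\right) \sqrt{E}}{5} = - \frac{\frac{5}{3} \sqrt{E}}{5} = - \frac{\sqrt{E}}{3}$)
$- \frac{11}{2} C{\left(w \right)} + 14 = - \frac{11}{2} \left(- \frac{\sqrt{0}}{3}\right) + 14 = \left(-11\right) \frac{1}{2} \left(\left(- \frac{1}{3}\right) 0\right) + 14 = \left(- \frac{11}{2}\right) 0 + 14 = 0 + 14 = 14$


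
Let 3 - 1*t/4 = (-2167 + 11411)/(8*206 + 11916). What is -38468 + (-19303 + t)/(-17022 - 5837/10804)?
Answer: -959585192788664/24945759251 ≈ -38467.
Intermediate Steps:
t = 31448/3391 (t = 12 - 4*(-2167 + 11411)/(8*206 + 11916) = 12 - 36976/(1648 + 11916) = 12 - 36976/13564 = 12 - 4*2311/3391 = 12 - 9244/3391 = 31448/3391 ≈ 9.2740)
-38468 + (-19303 + t)/(-17022 - 5837/10804) = -38468 + (-19303 + 31448/3391)/(-17022 - 5837/10804) = -38468 - 65425025/(3391*(-17022 - 5837*1/10804)) = -38468 - 65425025/(3391*(-17022 - 5837/10804)) = -38468 - 65425025/(3391*(-183911525/10804)) = -38468 - 65425025/3391*(-10804/183911525) = -38468 + 28274078804/24945759251 = -959585192788664/24945759251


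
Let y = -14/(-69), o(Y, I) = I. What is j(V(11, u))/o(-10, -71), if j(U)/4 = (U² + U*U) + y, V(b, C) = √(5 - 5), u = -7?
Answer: -56/4899 ≈ -0.011431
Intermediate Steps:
V(b, C) = 0 (V(b, C) = √0 = 0)
y = 14/69 (y = -14*(-1/69) = 14/69 ≈ 0.20290)
j(U) = 56/69 + 8*U² (j(U) = 4*((U² + U*U) + 14/69) = 4*((U² + U²) + 14/69) = 4*(2*U² + 14/69) = 4*(14/69 + 2*U²) = 56/69 + 8*U²)
j(V(11, u))/o(-10, -71) = (56/69 + 8*0²)/(-71) = (56/69 + 8*0)*(-1/71) = (56/69 + 0)*(-1/71) = (56/69)*(-1/71) = -56/4899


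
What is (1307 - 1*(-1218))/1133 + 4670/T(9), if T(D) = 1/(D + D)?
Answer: 95242505/1133 ≈ 84062.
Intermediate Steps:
T(D) = 1/(2*D)
(1307 - 1*(-1218))/1133 + 4670/T(9) = (1307 - 1*(-1218))/1133 + 4670/(((1/2)/9)) = (1307 + 1218)*(1/1133) + 4670/(((1/2)*(1/9))) = 2525*(1/1133) + 4670/(1/18) = 2525/1133 + 4670*18 = 2525/1133 + 84060 = 95242505/1133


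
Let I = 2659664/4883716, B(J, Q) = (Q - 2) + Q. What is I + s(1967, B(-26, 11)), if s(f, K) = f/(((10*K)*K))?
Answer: 5061231343/4883716000 ≈ 1.0363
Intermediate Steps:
B(J, Q) = -2 + 2*Q (B(J, Q) = (-2 + Q) + Q = -2 + 2*Q)
s(f, K) = f/(10*K²) (s(f, K) = f/((10*K²)) = f*(1/(10*K²)) = f/(10*K²))
I = 664916/1220929 (I = 2659664*(1/4883716) = 664916/1220929 ≈ 0.54460)
I + s(1967, B(-26, 11)) = 664916/1220929 + (⅒)*1967/(-2 + 2*11)² = 664916/1220929 + (⅒)*1967/(-2 + 22)² = 664916/1220929 + (⅒)*1967/20² = 664916/1220929 + (⅒)*1967*(1/400) = 664916/1220929 + 1967/4000 = 5061231343/4883716000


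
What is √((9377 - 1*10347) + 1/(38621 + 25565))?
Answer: I*√3996247253934/64186 ≈ 31.145*I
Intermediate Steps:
√((9377 - 1*10347) + 1/(38621 + 25565)) = √((9377 - 10347) + 1/64186) = √(-970 + 1/64186) = √(-62260419/64186) = I*√3996247253934/64186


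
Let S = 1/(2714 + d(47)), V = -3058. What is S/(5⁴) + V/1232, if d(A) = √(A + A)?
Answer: -319947604633/128899785000 - √94/4603563750 ≈ -2.4821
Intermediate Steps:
d(A) = √2*√A (d(A) = √(2*A) = √2*√A)
S = 1/(2714 + √94) (S = 1/(2714 + √2*√47) = 1/(2714 + √94) ≈ 0.00036715)
S/(5⁴) + V/1232 = (1357/3682851 - √94/7365702)/(5⁴) - 3058/1232 = (1357/3682851 - √94/7365702)/625 - 3058*1/1232 = (1357/3682851 - √94/7365702)*(1/625) - 139/56 = (1357/2301781875 - √94/4603563750) - 139/56 = -319947604633/128899785000 - √94/4603563750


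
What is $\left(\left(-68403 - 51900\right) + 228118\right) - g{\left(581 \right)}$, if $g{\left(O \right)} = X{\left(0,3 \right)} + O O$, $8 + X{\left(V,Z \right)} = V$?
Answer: $-229738$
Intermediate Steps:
$X{\left(V,Z \right)} = -8 + V$
$g{\left(O \right)} = -8 + O^{2}$ ($g{\left(O \right)} = \left(-8 + 0\right) + O O = -8 + O^{2}$)
$\left(\left(-68403 - 51900\right) + 228118\right) - g{\left(581 \right)} = \left(\left(-68403 - 51900\right) + 228118\right) - \left(-8 + 581^{2}\right) = \left(\left(-68403 - 51900\right) + 228118\right) - \left(-8 + 337561\right) = \left(-120303 + 228118\right) - 337553 = 107815 - 337553 = -229738$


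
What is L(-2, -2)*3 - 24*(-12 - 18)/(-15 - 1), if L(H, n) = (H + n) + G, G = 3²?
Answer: -30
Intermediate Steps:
G = 9
L(H, n) = 9 + H + n (L(H, n) = (H + n) + 9 = 9 + H + n)
L(-2, -2)*3 - 24*(-12 - 18)/(-15 - 1) = (9 - 2 - 2)*3 - 24*(-12 - 18)/(-15 - 1) = 5*3 - (-720)/(-16) = 15 - (-720)*(-1)/16 = 15 - 24*15/8 = 15 - 45 = -30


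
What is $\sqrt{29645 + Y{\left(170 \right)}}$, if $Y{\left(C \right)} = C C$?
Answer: $3 \sqrt{6505} \approx 241.96$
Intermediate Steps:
$Y{\left(C \right)} = C^{2}$
$\sqrt{29645 + Y{\left(170 \right)}} = \sqrt{29645 + 170^{2}} = \sqrt{29645 + 28900} = \sqrt{58545} = 3 \sqrt{6505}$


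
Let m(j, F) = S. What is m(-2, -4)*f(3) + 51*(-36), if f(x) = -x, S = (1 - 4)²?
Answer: -1863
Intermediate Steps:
S = 9 (S = (-3)² = 9)
m(j, F) = 9
m(-2, -4)*f(3) + 51*(-36) = 9*(-1*3) + 51*(-36) = 9*(-3) - 1836 = -27 - 1836 = -1863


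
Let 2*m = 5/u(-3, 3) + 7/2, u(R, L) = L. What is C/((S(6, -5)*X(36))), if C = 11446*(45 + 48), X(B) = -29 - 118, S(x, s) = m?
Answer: -137352/49 ≈ -2803.1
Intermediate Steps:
m = 31/12 (m = (5/3 + 7/2)/2 = (½)*(31/6) = 31/12 ≈ 2.5833)
S(x, s) = 31/12
X(B) = -147
C = 1064478 (C = 11446*93 = 1064478)
C/((S(6, -5)*X(36))) = 1064478/(((31/12)*(-147))) = 1064478/(-1519/4) = 1064478*(-4/1519) = -137352/49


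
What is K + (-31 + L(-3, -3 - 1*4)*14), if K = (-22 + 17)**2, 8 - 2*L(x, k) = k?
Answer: 99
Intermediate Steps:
L(x, k) = 4 - k/2
K = 25 (K = (-5)**2 = 25)
K + (-31 + L(-3, -3 - 1*4)*14) = 25 + (-31 + (4 - (-3 - 1*4)/2)*14) = 25 + (-31 + (4 - (-3 - 4)/2)*14) = 25 + (-31 + (4 - 1/2*(-7))*14) = 25 + (-31 + (4 + 7/2)*14) = 25 + (-31 + (15/2)*14) = 25 + (-31 + 105) = 25 + 74 = 99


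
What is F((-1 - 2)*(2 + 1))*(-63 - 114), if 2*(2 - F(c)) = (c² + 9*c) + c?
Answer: -2301/2 ≈ -1150.5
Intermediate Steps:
F(c) = 2 - 5*c - c²/2 (F(c) = 2 - ((c² + 9*c) + c)/2 = 2 - (c² + 10*c)/2 = 2 + (-5*c - c²/2) = 2 - 5*c - c²/2)
F((-1 - 2)*(2 + 1))*(-63 - 114) = (2 - 5*(-1 - 2)*(2 + 1) - (-1 - 2)²*(2 + 1)²/2)*(-63 - 114) = (2 - (-15)*3 - (-3*3)²/2)*(-177) = (2 - 5*(-9) - ½*(-9)²)*(-177) = (2 + 45 - ½*81)*(-177) = (2 + 45 - 81/2)*(-177) = (13/2)*(-177) = -2301/2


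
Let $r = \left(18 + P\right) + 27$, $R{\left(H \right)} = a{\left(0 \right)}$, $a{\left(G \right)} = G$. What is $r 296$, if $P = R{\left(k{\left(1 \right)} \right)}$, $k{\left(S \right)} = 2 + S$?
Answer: $13320$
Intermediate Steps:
$R{\left(H \right)} = 0$
$P = 0$
$r = 45$ ($r = \left(18 + 0\right) + 27 = 18 + 27 = 45$)
$r 296 = 45 \cdot 296 = 13320$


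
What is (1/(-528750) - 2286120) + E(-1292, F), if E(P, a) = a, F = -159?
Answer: -1208870021251/528750 ≈ -2.2863e+6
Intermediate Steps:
(1/(-528750) - 2286120) + E(-1292, F) = (1/(-528750) - 2286120) - 159 = (-1/528750 - 2286120) - 159 = -1208785950001/528750 - 159 = -1208870021251/528750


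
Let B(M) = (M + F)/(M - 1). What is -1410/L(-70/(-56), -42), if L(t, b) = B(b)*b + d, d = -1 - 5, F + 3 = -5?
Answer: 10105/393 ≈ 25.712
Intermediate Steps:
F = -8 (F = -3 - 5 = -8)
d = -6
B(M) = (-8 + M)/(-1 + M) (B(M) = (M - 8)/(M - 1) = (-8 + M)/(-1 + M))
L(t, b) = -6 + b*(-8 + b)/(-1 + b) (L(t, b) = ((-8 + b)/(-1 + b))*b - 6 = b*(-8 + b)/(-1 + b) - 6 = -6 + b*(-8 + b)/(-1 + b))
-1410/L(-70/(-56), -42) = -1410*(-1 - 42)/(6 + (-42)**2 - 14*(-42)) = -1410*(-43/(6 + 1764 + 588)) = -1410/((-1/43*2358)) = -1410/(-2358/43) = -1410*(-43/2358) = 10105/393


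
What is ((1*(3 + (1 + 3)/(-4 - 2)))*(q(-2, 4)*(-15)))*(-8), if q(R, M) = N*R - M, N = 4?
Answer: -3360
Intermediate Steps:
q(R, M) = -M + 4*R (q(R, M) = 4*R - M = -M + 4*R)
((1*(3 + (1 + 3)/(-4 - 2)))*(q(-2, 4)*(-15)))*(-8) = ((1*(3 + (1 + 3)/(-4 - 2)))*((-1*4 + 4*(-2))*(-15)))*(-8) = ((1*(3 + 4/(-6)))*((-4 - 8)*(-15)))*(-8) = ((1*(3 + 4*(-1/6)))*(-12*(-15)))*(-8) = ((1*(3 - 2/3))*180)*(-8) = ((1*(7/3))*180)*(-8) = ((7/3)*180)*(-8) = 420*(-8) = -3360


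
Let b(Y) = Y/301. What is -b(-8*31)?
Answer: 248/301 ≈ 0.82392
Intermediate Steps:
b(Y) = Y/301 (b(Y) = Y*(1/301) = Y/301)
-b(-8*31) = -(-8*31)/301 = -(-248)/301 = -1*(-248/301) = 248/301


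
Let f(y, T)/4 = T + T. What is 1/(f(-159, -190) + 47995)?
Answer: 1/46475 ≈ 2.1517e-5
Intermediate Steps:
f(y, T) = 8*T (f(y, T) = 4*(T + T) = 4*(2*T) = 8*T)
1/(f(-159, -190) + 47995) = 1/(8*(-190) + 47995) = 1/(-1520 + 47995) = 1/46475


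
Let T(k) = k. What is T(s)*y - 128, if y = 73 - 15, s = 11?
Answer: 510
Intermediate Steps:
y = 58
T(s)*y - 128 = 11*58 - 128 = 638 - 128 = 510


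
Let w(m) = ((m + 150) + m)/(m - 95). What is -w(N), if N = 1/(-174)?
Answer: 26098/16531 ≈ 1.5787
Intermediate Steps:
N = -1/174 ≈ -0.0057471
w(m) = (150 + 2*m)/(-95 + m) (w(m) = ((150 + m) + m)/(-95 + m) = (150 + 2*m)/(-95 + m))
-w(N) = -2*(75 - 1/174)/(-95 - 1/174) = -2*13049/((-16531/174)*174) = -2*(-174)*13049/(16531*174) = -1*(-26098/16531) = 26098/16531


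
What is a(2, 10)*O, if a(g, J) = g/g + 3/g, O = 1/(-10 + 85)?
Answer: 1/30 ≈ 0.033333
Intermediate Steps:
O = 1/75 ≈ 0.013333
a(g, J) = 1 + 3/g
a(2, 10)*O = ((3 + 2)/2)*(1/75) = ((½)*5)*(1/75) = (5/2)*(1/75) = 1/30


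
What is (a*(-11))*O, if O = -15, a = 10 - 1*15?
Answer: -825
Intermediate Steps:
a = -5 (a = 10 - 15 = -5)
(a*(-11))*O = -5*(-11)*(-15) = 55*(-15) = -825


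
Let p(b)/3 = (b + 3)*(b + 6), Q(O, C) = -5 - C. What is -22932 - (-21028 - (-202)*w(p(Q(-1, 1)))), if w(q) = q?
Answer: -1904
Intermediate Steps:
p(b) = 3*(3 + b)*(6 + b) (p(b) = 3*((b + 3)*(b + 6)) = 3*((3 + b)*(6 + b)) = 3*(3 + b)*(6 + b))
-22932 - (-21028 - (-202)*w(p(Q(-1, 1)))) = -22932 - (-21028 - (-202)*(54 + 3*(-5 - 1*1)² + 27*(-5 - 1*1))) = -22932 - (-21028 - (-202)*(54 + 3*(-5 - 1)² + 27*(-5 - 1))) = -22932 - (-21028 - (-202)*(54 + 3*(-6)² + 27*(-6))) = -22932 - (-21028 - (-202)*(54 + 3*36 - 162)) = -22932 - (-21028 - (-202)*(54 + 108 - 162)) = -22932 - (-21028 - (-202)*0) = -22932 - (-21028 - 1*0) = -22932 - (-21028 + 0) = -22932 - 1*(-21028) = -22932 + 21028 = -1904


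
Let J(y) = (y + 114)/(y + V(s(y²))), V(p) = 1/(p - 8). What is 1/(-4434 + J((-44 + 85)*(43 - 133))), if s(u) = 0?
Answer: -29521/130867506 ≈ -0.00022558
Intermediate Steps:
V(p) = 1/(-8 + p)
J(y) = (114 + y)/(-⅛ + y) (J(y) = (y + 114)/(y + 1/(-8 + 0)) = (114 + y)/(y + 1/(-8)) = (114 + y)/(y - ⅛) = (114 + y)/(-⅛ + y))
1/(-4434 + J((-44 + 85)*(43 - 133))) = 1/(-4434 + 8*(114 + (-44 + 85)*(43 - 133))/(-1 + 8*((-44 + 85)*(43 - 133)))) = 1/(-4434 + 8*(114 + 41*(-90))/(-1 + 8*(41*(-90)))) = 1/(-4434 + 8*(114 - 3690)/(-1 + 8*(-3690))) = 1/(-4434 + 8*(-3576)/(-1 - 29520)) = 1/(-4434 + 8*(-3576)/(-29521)) = 1/(-4434 + 8*(-1/29521)*(-3576)) = 1/(-4434 + 28608/29521) = 1/(-130867506/29521) = -29521/130867506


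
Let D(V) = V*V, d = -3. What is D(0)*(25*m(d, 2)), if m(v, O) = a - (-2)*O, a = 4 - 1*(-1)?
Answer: 0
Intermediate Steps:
D(V) = V**2
a = 5 (a = 4 + 1 = 5)
m(v, O) = 5 + 2*O (m(v, O) = 5 - (-2)*O = 5 + 2*O)
D(0)*(25*m(d, 2)) = 0**2*(25*(5 + 2*2)) = 0*(25*(5 + 4)) = 0*(25*9) = 0*225 = 0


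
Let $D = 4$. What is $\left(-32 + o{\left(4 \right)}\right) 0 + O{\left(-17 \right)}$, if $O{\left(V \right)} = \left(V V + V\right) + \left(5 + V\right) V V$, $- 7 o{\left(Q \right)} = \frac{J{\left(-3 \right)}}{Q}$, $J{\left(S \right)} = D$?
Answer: $-3196$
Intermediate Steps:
$J{\left(S \right)} = 4$
$o{\left(Q \right)} = - \frac{4}{7 Q}$ ($o{\left(Q \right)} = - \frac{4 \frac{1}{Q}}{7} = - \frac{4}{7 Q}$)
$O{\left(V \right)} = V + V^{2} + V^{2} \left(5 + V\right)$ ($O{\left(V \right)} = \left(V^{2} + V\right) + V \left(5 + V\right) V = \left(V + V^{2}\right) + V^{2} \left(5 + V\right) = V + V^{2} + V^{2} \left(5 + V\right)$)
$\left(-32 + o{\left(4 \right)}\right) 0 + O{\left(-17 \right)} = \left(-32 - \frac{4}{7 \cdot 4}\right) 0 - 17 \left(1 + \left(-17\right)^{2} + 6 \left(-17\right)\right) = \left(-32 - \frac{1}{7}\right) 0 - 17 \left(1 + 289 - 102\right) = \left(-32 - \frac{1}{7}\right) 0 - 3196 = \left(- \frac{225}{7}\right) 0 - 3196 = 0 - 3196 = -3196$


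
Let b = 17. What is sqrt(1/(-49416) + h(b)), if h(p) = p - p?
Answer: I*sqrt(12354)/24708 ≈ 0.0044985*I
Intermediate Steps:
h(p) = 0
sqrt(1/(-49416) + h(b)) = sqrt(1/(-49416) + 0) = sqrt(-1/49416 + 0) = sqrt(-1/49416) = I*sqrt(12354)/24708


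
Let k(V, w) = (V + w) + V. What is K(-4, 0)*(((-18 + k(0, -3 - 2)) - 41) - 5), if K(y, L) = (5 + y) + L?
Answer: -69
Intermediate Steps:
K(y, L) = 5 + L + y
k(V, w) = w + 2*V
K(-4, 0)*(((-18 + k(0, -3 - 2)) - 41) - 5) = (5 + 0 - 4)*(((-18 + ((-3 - 2) + 2*0)) - 41) - 5) = 1*(((-18 + (-5 + 0)) - 41) - 5) = 1*(((-18 - 5) - 41) - 5) = 1*((-23 - 41) - 5) = 1*(-64 - 5) = 1*(-69) = -69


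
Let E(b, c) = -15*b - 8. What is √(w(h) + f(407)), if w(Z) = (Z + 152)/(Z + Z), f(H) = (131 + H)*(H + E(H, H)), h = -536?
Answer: 2*I*√3445114071/67 ≈ 1752.1*I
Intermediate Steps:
E(b, c) = -8 - 15*b
f(H) = (-8 - 14*H)*(131 + H) (f(H) = (131 + H)*(H + (-8 - 15*H)) = (131 + H)*(-8 - 14*H) = (-8 - 14*H)*(131 + H))
w(Z) = (152 + Z)/(2*Z) (w(Z) = (152 + Z)/((2*Z)) = (152 + Z)*(1/(2*Z)) = (152 + Z)/(2*Z))
√(w(h) + f(407)) = √((½)*(152 - 536)/(-536) + (-1048 - 1842*407 - 14*407²)) = √((½)*(-1/536)*(-384) + (-1048 - 749694 - 14*165649)) = √(24/67 + (-1048 - 749694 - 2319086)) = √(24/67 - 3069828) = √(-205678452/67) = 2*I*√3445114071/67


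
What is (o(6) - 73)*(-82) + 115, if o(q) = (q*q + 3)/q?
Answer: 5568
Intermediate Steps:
o(q) = (3 + q²)/q (o(q) = (q² + 3)/q = (3 + q²)/q)
(o(6) - 73)*(-82) + 115 = ((6 + 3/6) - 73)*(-82) + 115 = ((6 + 3*(⅙)) - 73)*(-82) + 115 = ((6 + ½) - 73)*(-82) + 115 = (13/2 - 73)*(-82) + 115 = -133/2*(-82) + 115 = 5453 + 115 = 5568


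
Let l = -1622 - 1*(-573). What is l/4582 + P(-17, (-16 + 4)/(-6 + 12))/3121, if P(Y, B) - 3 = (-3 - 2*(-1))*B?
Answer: -3251019/14300422 ≈ -0.22734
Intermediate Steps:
P(Y, B) = 3 - B (P(Y, B) = 3 + (-3 - 2*(-1))*B = 3 + (-3 + 2)*B = 3 - B)
l = -1049 (l = -1622 + 573 = -1049)
l/4582 + P(-17, (-16 + 4)/(-6 + 12))/3121 = -1049/4582 + (3 - (-16 + 4)/(-6 + 12))/3121 = -1049*1/4582 + (3 - (-12)/6)*(1/3121) = -1049/4582 + (3 - (-12)/6)*(1/3121) = -1049/4582 + (3 - 1*(-2))*(1/3121) = -1049/4582 + (3 + 2)*(1/3121) = -1049/4582 + 5*(1/3121) = -1049/4582 + 5/3121 = -3251019/14300422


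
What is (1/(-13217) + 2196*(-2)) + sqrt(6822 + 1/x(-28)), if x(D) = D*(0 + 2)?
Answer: -58049065/13217 + sqrt(5348434)/28 ≈ -4309.4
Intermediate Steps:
x(D) = 2*D (x(D) = D*2 = 2*D)
(1/(-13217) + 2196*(-2)) + sqrt(6822 + 1/x(-28)) = (1/(-13217) + 2196*(-2)) + sqrt(6822 + 1/(2*(-28))) = (-1/13217 - 4392) + sqrt(6822 + 1/(-56)) = -58049065/13217 + sqrt(6822 - 1/56) = -58049065/13217 + sqrt(382031/56) = -58049065/13217 + sqrt(5348434)/28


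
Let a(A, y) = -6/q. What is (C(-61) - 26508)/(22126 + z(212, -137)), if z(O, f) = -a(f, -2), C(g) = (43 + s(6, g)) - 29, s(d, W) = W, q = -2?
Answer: -26555/22123 ≈ -1.2003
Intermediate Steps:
a(A, y) = 3 (a(A, y) = -6/(-2) = -6*(-1/2) = 3)
C(g) = 14 + g (C(g) = (43 + g) - 29 = 14 + g)
z(O, f) = -3 (z(O, f) = -1*3 = -3)
(C(-61) - 26508)/(22126 + z(212, -137)) = ((14 - 61) - 26508)/(22126 - 3) = (-47 - 26508)/22123 = -26555*1/22123 = -26555/22123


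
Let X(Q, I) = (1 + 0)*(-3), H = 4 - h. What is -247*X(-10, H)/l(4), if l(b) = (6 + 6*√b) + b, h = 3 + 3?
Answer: 741/22 ≈ 33.682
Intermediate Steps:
h = 6
H = -2 (H = 4 - 1*6 = 4 - 6 = -2)
l(b) = 6 + b + 6*√b
X(Q, I) = -3 (X(Q, I) = 1*(-3) = -3)
-247*X(-10, H)/l(4) = -(-741)/(6 + 4 + 6*√4) = -(-741)/(6 + 4 + 6*2) = -(-741)/(6 + 4 + 12) = -(-741)/22 = -247*(-3/22) = 741/22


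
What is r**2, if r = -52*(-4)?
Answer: 43264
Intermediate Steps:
r = 208
r**2 = 208**2 = 43264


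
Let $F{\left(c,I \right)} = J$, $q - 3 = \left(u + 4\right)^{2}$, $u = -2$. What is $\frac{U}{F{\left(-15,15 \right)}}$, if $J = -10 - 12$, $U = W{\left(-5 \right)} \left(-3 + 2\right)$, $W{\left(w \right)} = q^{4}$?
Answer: $\frac{2401}{22} \approx 109.14$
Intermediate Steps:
$q = 7$ ($q = 3 + \left(-2 + 4\right)^{2} = 3 + 2^{2} = 3 + 4 = 7$)
$W{\left(w \right)} = 2401$ ($W{\left(w \right)} = 7^{4} = 2401$)
$U = -2401$ ($U = 2401 \left(-3 + 2\right) = 2401 \left(-1\right) = -2401$)
$J = -22$ ($J = -10 - 12 = -22$)
$F{\left(c,I \right)} = -22$
$\frac{U}{F{\left(-15,15 \right)}} = - \frac{2401}{-22} = \left(-2401\right) \left(- \frac{1}{22}\right) = \frac{2401}{22}$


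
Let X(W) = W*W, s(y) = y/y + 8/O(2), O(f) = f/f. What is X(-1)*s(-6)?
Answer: 9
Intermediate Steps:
O(f) = 1
s(y) = 9 (s(y) = y/y + 8/1 = 1 + 8*1 = 1 + 8 = 9)
X(W) = W²
X(-1)*s(-6) = (-1)²*9 = 1*9 = 9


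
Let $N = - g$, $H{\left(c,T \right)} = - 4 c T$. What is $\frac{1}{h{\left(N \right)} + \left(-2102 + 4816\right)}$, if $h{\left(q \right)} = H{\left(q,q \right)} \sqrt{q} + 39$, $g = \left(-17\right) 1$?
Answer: $- \frac{2753}{15138703} - \frac{1156 \sqrt{17}}{15138703} \approx -0.00049669$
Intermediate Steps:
$H{\left(c,T \right)} = - 4 T c$
$g = -17$
$N = 17$ ($N = \left(-1\right) \left(-17\right) = 17$)
$h{\left(q \right)} = 39 - 4 q^{\frac{5}{2}}$ ($h{\left(q \right)} = - 4 q q \sqrt{q} + 39 = - 4 q^{2} \sqrt{q} + 39 = - 4 q^{\frac{5}{2}} + 39 = 39 - 4 q^{\frac{5}{2}}$)
$\frac{1}{h{\left(N \right)} + \left(-2102 + 4816\right)} = \frac{1}{\left(39 - 4 \cdot 17^{\frac{5}{2}}\right) + \left(-2102 + 4816\right)} = \frac{1}{\left(39 - 4 \cdot 289 \sqrt{17}\right) + 2714} = \frac{1}{\left(39 - 1156 \sqrt{17}\right) + 2714} = \frac{1}{2753 - 1156 \sqrt{17}}$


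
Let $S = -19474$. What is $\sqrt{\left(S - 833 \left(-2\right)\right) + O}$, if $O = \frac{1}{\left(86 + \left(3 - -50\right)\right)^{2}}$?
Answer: $\frac{i \sqrt{344068367}}{139} \approx 133.45 i$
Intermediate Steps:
$O = \frac{1}{19321}$ ($O = \frac{1}{\left(86 + \left(3 + 50\right)\right)^{2}} = \frac{1}{\left(86 + 53\right)^{2}} = \frac{1}{139^{2}} = \frac{1}{19321} \approx 5.1757 \cdot 10^{-5}$)
$\sqrt{\left(S - 833 \left(-2\right)\right) + O} = \sqrt{\left(-19474 - 833 \left(-2\right)\right) + \frac{1}{19321}} = \sqrt{\left(-19474 - -1666\right) + \frac{1}{19321}} = \sqrt{\left(-19474 + 1666\right) + \frac{1}{19321}} = \sqrt{-17808 + \frac{1}{19321}} = \sqrt{- \frac{344068367}{19321}} = \frac{i \sqrt{344068367}}{139}$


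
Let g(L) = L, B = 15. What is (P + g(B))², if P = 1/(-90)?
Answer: 1819801/8100 ≈ 224.67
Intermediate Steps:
P = -1/90 ≈ -0.011111
(P + g(B))² = (-1/90 + 15)² = (1349/90)² = 1819801/8100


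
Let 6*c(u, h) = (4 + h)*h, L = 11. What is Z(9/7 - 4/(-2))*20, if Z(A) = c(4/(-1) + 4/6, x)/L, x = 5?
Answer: 150/11 ≈ 13.636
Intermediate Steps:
c(u, h) = h*(4 + h)/6 (c(u, h) = ((4 + h)*h)/6 = (h*(4 + h))/6 = h*(4 + h)/6)
Z(A) = 15/22 (Z(A) = ((⅙)*5*(4 + 5))/11 = ((⅙)*5*9)*(1/11) = (15/2)*(1/11) = 15/22)
Z(9/7 - 4/(-2))*20 = (15/22)*20 = 150/11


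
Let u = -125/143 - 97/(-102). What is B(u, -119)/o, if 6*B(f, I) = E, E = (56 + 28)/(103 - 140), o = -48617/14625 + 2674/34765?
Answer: 1423626750/12217864387 ≈ 0.11652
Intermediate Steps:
o = -330212551/101687625 (o = -48617*1/14625 + 2674*(1/34765) = -48617/14625 + 2674/34765 = -330212551/101687625 ≈ -3.2473)
E = -84/37 (E = 84/(-37) = 84*(-1/37) = -84/37 ≈ -2.2703)
u = 1121/14586 (u = -125*1/143 - 97*(-1/102) = -125/143 + 97/102 = 1121/14586 ≈ 0.076854)
B(f, I) = -14/37 (B(f, I) = (⅙)*(-84/37) = -14/37)
B(u, -119)/o = -14/(37*(-330212551/101687625)) = -14/37*(-101687625/330212551) = 1423626750/12217864387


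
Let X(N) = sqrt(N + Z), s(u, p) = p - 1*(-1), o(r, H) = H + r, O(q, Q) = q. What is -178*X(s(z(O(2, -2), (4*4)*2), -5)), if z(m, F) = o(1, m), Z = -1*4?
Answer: -356*I*sqrt(2) ≈ -503.46*I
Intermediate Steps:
Z = -4
z(m, F) = 1 + m (z(m, F) = m + 1 = 1 + m)
s(u, p) = 1 + p (s(u, p) = p + 1 = 1 + p)
X(N) = sqrt(-4 + N) (X(N) = sqrt(N - 4) = sqrt(-4 + N))
-178*X(s(z(O(2, -2), (4*4)*2), -5)) = -178*sqrt(-4 + (1 - 5)) = -178*sqrt(-4 - 4) = -356*I*sqrt(2)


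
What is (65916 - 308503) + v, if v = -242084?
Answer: -484671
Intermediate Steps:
(65916 - 308503) + v = (65916 - 308503) - 242084 = -242587 - 242084 = -484671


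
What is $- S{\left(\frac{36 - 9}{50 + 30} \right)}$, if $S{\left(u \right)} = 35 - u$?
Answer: $- \frac{2773}{80} \approx -34.662$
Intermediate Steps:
$- S{\left(\frac{36 - 9}{50 + 30} \right)} = - (35 - \frac{36 - 9}{50 + 30}) = - (35 - \frac{27}{80}) = \left(-1\right) \frac{2773}{80} = - \frac{2773}{80}$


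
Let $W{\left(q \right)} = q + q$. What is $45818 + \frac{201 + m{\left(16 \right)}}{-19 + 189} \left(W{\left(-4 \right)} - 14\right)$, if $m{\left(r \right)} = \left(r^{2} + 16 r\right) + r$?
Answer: $\frac{3886511}{85} \approx 45724.0$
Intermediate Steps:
$W{\left(q \right)} = 2 q$
$m{\left(r \right)} = r^{2} + 17 r$
$45818 + \frac{201 + m{\left(16 \right)}}{-19 + 189} \left(W{\left(-4 \right)} - 14\right) = 45818 + \frac{201 + 16 \left(17 + 16\right)}{-19 + 189} \left(2 \left(-4\right) - 14\right) = 45818 + \frac{201 + 16 \cdot 33}{170} \left(-8 - 14\right) = 45818 + \left(201 + 528\right) \frac{1}{170} \left(-22\right) = 45818 + 729 \cdot \frac{1}{170} \left(-22\right) = 45818 + \frac{729}{170} \left(-22\right) = 45818 - \frac{8019}{85} = \frac{3886511}{85}$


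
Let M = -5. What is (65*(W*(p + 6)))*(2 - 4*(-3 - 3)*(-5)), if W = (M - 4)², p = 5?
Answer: -6833970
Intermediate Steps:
W = 81 (W = (-5 - 4)² = (-9)² = 81)
(65*(W*(p + 6)))*(2 - 4*(-3 - 3)*(-5)) = (65*(81*(5 + 6)))*(2 - 4*(-3 - 3)*(-5)) = (65*(81*11))*(2 - 4*(-6)*(-5)) = (65*891)*(2 + 24*(-5)) = 57915*(2 - 120) = 57915*(-118) = -6833970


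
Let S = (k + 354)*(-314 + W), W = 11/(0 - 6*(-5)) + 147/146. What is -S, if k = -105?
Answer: 28413058/365 ≈ 77844.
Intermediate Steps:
W = 1504/1095 (W = 11/(0 + 30) + 147*(1/146) = 11/30 + 147/146 = 1504/1095 ≈ 1.3735)
S = -28413058/365 (S = (-105 + 354)*(-314 + 1504/1095) = 249*(-342326/1095) = -28413058/365 ≈ -77844.)
-S = -1*(-28413058/365) = 28413058/365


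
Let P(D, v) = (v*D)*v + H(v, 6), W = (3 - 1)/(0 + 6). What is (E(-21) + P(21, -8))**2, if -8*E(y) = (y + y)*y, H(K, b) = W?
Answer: 219306481/144 ≈ 1.5230e+6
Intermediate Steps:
W = 1/3 (W = 2/6 = 2*(1/6) = 1/3 ≈ 0.33333)
H(K, b) = 1/3
P(D, v) = 1/3 + D*v**2 (P(D, v) = (v*D)*v + 1/3 = (D*v)*v + 1/3 = D*v**2 + 1/3 = 1/3 + D*v**2)
E(y) = -y**2/4 (E(y) = -(y + y)*y/8 = -2*y*y/8 = -y**2/4)
(E(-21) + P(21, -8))**2 = (-1/4*(-21)**2 + (1/3 + 21*(-8)**2))**2 = (-1/4*441 + (1/3 + 21*64))**2 = (-441/4 + (1/3 + 1344))**2 = (-441/4 + 4033/3)**2 = (14809/12)**2 = 219306481/144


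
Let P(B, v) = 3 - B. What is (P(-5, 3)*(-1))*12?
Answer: -96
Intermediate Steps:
(P(-5, 3)*(-1))*12 = ((3 - 1*(-5))*(-1))*12 = ((3 + 5)*(-1))*12 = (8*(-1))*12 = -8*12 = -96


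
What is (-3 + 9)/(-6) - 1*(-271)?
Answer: 270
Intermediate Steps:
(-3 + 9)/(-6) - 1*(-271) = -⅙*6 + 271 = -1 + 271 = 270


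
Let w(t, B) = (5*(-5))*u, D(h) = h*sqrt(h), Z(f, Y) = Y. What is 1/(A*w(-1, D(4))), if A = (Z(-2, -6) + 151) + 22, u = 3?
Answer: -1/12525 ≈ -7.9840e-5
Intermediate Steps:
D(h) = h**(3/2)
w(t, B) = -75 (w(t, B) = (5*(-5))*3 = -25*3 = -75)
A = 167 (A = (-6 + 151) + 22 = 145 + 22 = 167)
1/(A*w(-1, D(4))) = 1/(167*(-75)) = 1/(-12525) = -1/12525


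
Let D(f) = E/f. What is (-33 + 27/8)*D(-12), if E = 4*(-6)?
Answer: -237/4 ≈ -59.250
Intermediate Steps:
E = -24
D(f) = -24/f
(-33 + 27/8)*D(-12) = (-33 + 27/8)*(-24/(-12)) = (-33 + 27*(1/8))*(-24*(-1/12)) = (-33 + 27/8)*2 = -237/8*2 = -237/4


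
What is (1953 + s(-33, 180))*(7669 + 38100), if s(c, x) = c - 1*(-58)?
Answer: 90531082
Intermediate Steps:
s(c, x) = 58 + c (s(c, x) = c + 58 = 58 + c)
(1953 + s(-33, 180))*(7669 + 38100) = (1953 + (58 - 33))*(7669 + 38100) = (1953 + 25)*45769 = 1978*45769 = 90531082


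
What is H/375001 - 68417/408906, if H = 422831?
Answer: 147241689469/153340158906 ≈ 0.96023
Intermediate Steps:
H/375001 - 68417/408906 = 422831/375001 - 68417/408906 = 147241689469/153340158906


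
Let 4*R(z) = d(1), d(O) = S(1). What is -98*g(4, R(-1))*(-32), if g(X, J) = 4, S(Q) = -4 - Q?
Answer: 12544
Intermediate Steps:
d(O) = -5 (d(O) = -4 - 1*1 = -4 - 1 = -5)
R(z) = -5/4 (R(z) = (1/4)*(-5) = -5/4)
-98*g(4, R(-1))*(-32) = -98*4*(-32) = -392*(-32) = 12544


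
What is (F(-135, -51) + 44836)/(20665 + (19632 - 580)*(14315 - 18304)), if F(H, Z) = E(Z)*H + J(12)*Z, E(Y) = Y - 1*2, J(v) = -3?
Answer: -52144/75977763 ≈ -0.00068631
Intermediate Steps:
E(Y) = -2 + Y (E(Y) = Y - 2 = -2 + Y)
F(H, Z) = -3*Z + H*(-2 + Z) (F(H, Z) = (-2 + Z)*H - 3*Z = H*(-2 + Z) - 3*Z = -3*Z + H*(-2 + Z))
(F(-135, -51) + 44836)/(20665 + (19632 - 580)*(14315 - 18304)) = ((-3*(-51) - 135*(-2 - 51)) + 44836)/(20665 + (19632 - 580)*(14315 - 18304)) = ((153 - 135*(-53)) + 44836)/(20665 + 19052*(-3989)) = ((153 + 7155) + 44836)/(20665 - 75998428) = (7308 + 44836)/(-75977763) = 52144*(-1/75977763) = -52144/75977763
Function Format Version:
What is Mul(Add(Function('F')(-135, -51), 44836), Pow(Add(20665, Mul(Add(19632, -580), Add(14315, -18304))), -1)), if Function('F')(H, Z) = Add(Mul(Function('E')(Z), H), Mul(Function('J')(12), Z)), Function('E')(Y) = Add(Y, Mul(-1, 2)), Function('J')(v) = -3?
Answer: Rational(-52144, 75977763) ≈ -0.00068631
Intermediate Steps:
Function('E')(Y) = Add(-2, Y) (Function('E')(Y) = Add(Y, -2) = Add(-2, Y))
Function('F')(H, Z) = Add(Mul(-3, Z), Mul(H, Add(-2, Z))) (Function('F')(H, Z) = Add(Mul(Add(-2, Z), H), Mul(-3, Z)) = Add(Mul(H, Add(-2, Z)), Mul(-3, Z)) = Add(Mul(-3, Z), Mul(H, Add(-2, Z))))
Mul(Add(Function('F')(-135, -51), 44836), Pow(Add(20665, Mul(Add(19632, -580), Add(14315, -18304))), -1)) = Mul(Add(Add(Mul(-3, -51), Mul(-135, Add(-2, -51))), 44836), Pow(Add(20665, Mul(Add(19632, -580), Add(14315, -18304))), -1)) = Mul(Add(Add(153, Mul(-135, -53)), 44836), Pow(Add(20665, Mul(19052, -3989)), -1)) = Mul(Add(Add(153, 7155), 44836), Pow(Add(20665, -75998428), -1)) = Mul(Add(7308, 44836), Pow(-75977763, -1)) = Mul(52144, Rational(-1, 75977763)) = Rational(-52144, 75977763)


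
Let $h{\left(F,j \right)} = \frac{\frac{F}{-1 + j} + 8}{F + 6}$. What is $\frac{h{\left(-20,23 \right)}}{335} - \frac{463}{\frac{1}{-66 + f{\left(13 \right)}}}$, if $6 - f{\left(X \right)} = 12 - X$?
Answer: $\frac{704641976}{25795} \approx 27317.0$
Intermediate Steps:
$f{\left(X \right)} = -6 + X$ ($f{\left(X \right)} = 6 - \left(12 - X\right) = 6 + \left(-12 + X\right) = -6 + X$)
$h{\left(F,j \right)} = \frac{8 + \frac{F}{-1 + j}}{6 + F}$
$\frac{h{\left(-20,23 \right)}}{335} - \frac{463}{\frac{1}{-66 + f{\left(13 \right)}}} = \frac{\frac{1}{-6 - -20 + 6 \cdot 23 - 460} \left(-8 - 20 + 8 \cdot 23\right)}{335} - \frac{463}{\frac{1}{-66 + \left(-6 + 13\right)}} = \frac{-8 - 20 + 184}{-6 + 20 + 138 - 460} \cdot \frac{1}{335} - \frac{463}{\frac{1}{-66 + 7}} = \frac{1}{-308} \cdot 156 \cdot \frac{1}{335} - \frac{463}{\frac{1}{-59}} = \left(- \frac{1}{308}\right) 156 \cdot \frac{1}{335} - \frac{463}{- \frac{1}{59}} = \left(- \frac{39}{77}\right) \frac{1}{335} - -27317 = - \frac{39}{25795} + 27317 = \frac{704641976}{25795}$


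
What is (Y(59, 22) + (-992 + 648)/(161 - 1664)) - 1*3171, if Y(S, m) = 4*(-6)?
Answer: -4801741/1503 ≈ -3194.8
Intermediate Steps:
Y(S, m) = -24
(Y(59, 22) + (-992 + 648)/(161 - 1664)) - 1*3171 = (-24 + (-992 + 648)/(161 - 1664)) - 1*3171 = (-24 - 344/(-1503)) - 3171 = (-24 - 344*(-1/1503)) - 3171 = (-24 + 344/1503) - 3171 = -35728/1503 - 3171 = -4801741/1503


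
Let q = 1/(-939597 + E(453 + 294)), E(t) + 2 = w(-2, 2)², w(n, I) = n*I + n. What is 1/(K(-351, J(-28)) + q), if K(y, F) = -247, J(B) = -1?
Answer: -939563/232072062 ≈ -0.0040486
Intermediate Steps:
w(n, I) = n + I*n (w(n, I) = I*n + n = n + I*n)
E(t) = 34 (E(t) = -2 + (-2*(1 + 2))² = -2 + (-2*3)² = -2 + (-6)² = -2 + 36 = 34)
q = -1/939563 (q = 1/(-939597 + 34) = 1/(-939563) = -1/939563 ≈ -1.0643e-6)
1/(K(-351, J(-28)) + q) = 1/(-247 - 1/939563) = 1/(-232072062/939563) = -939563/232072062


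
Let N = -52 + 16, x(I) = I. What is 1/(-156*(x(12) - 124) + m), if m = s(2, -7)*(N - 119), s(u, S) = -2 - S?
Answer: 1/16697 ≈ 5.9891e-5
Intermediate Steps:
N = -36
m = -775 (m = (-2 - 1*(-7))*(-36 - 119) = (-2 + 7)*(-155) = 5*(-155) = -775)
1/(-156*(x(12) - 124) + m) = 1/(-156*(12 - 124) - 775) = 1/(-156*(-112) - 775) = 1/(17472 - 775) = 1/16697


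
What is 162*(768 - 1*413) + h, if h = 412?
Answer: 57922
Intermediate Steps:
162*(768 - 1*413) + h = 162*(768 - 1*413) + 412 = 162*(768 - 413) + 412 = 162*355 + 412 = 57510 + 412 = 57922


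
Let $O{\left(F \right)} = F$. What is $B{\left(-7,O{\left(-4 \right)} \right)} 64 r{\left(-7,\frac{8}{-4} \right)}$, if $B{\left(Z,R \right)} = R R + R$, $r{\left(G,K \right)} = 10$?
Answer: $7680$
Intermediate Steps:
$B{\left(Z,R \right)} = R + R^{2}$ ($B{\left(Z,R \right)} = R^{2} + R = R + R^{2}$)
$B{\left(-7,O{\left(-4 \right)} \right)} 64 r{\left(-7,\frac{8}{-4} \right)} = - 4 \left(1 - 4\right) 64 \cdot 10 = \left(-4\right) \left(-3\right) 64 \cdot 10 = 12 \cdot 64 \cdot 10 = 768 \cdot 10 = 7680$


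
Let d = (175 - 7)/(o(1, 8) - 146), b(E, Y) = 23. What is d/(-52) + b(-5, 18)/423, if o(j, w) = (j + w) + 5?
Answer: 9539/120978 ≈ 0.078849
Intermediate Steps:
o(j, w) = 5 + j + w
d = -14/11 (d = (175 - 7)/((5 + 1 + 8) - 146) = 168/(14 - 146) = 168/(-132) = 168*(-1/132) = -14/11 ≈ -1.2727)
d/(-52) + b(-5, 18)/423 = -14/11/(-52) + 23/423 = -14/11*(-1/52) + 23*(1/423) = 7/286 + 23/423 = 9539/120978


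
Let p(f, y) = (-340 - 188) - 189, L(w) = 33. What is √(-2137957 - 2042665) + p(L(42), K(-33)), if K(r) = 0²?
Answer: -717 + I*√4180622 ≈ -717.0 + 2044.7*I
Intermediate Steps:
K(r) = 0
p(f, y) = -717 (p(f, y) = -528 - 189 = -717)
√(-2137957 - 2042665) + p(L(42), K(-33)) = √(-2137957 - 2042665) - 717 = √(-4180622) - 717 = I*√4180622 - 717 = -717 + I*√4180622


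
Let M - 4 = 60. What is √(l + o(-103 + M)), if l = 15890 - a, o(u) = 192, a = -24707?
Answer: √40789 ≈ 201.96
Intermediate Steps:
M = 64 (M = 4 + 60 = 64)
l = 40597 (l = 15890 - 1*(-24707) = 15890 + 24707 = 40597)
√(l + o(-103 + M)) = √(40597 + 192) = √40789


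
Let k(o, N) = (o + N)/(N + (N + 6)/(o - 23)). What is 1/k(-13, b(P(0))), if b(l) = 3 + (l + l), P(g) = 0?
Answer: -11/40 ≈ -0.27500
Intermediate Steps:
b(l) = 3 + 2*l
k(o, N) = (N + o)/(N + (6 + N)/(-23 + o))
1/k(-13, b(P(0))) = 1/(((-13)² - 23*(3 + 2*0) - 23*(-13) + (3 + 2*0)*(-13))/(6 - 22*(3 + 2*0) + (3 + 2*0)*(-13))) = 1/((169 - 23*(3 + 0) + 299 + (3 + 0)*(-13))/(6 - 22*(3 + 0) + (3 + 0)*(-13))) = 1/((169 - 23*3 + 299 + 3*(-13))/(6 - 22*3 + 3*(-13))) = 1/((169 - 69 + 299 - 39)/(6 - 66 - 39)) = 1/(360/(-99)) = 1/(-1/99*360) = 1/(-40/11) = -11/40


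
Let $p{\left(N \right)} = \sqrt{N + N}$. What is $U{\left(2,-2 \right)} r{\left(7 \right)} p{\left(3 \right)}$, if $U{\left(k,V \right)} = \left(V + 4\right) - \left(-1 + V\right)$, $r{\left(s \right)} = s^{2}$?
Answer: $245 \sqrt{6} \approx 600.13$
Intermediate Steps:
$p{\left(N \right)} = \sqrt{2} \sqrt{N}$ ($p{\left(N \right)} = \sqrt{2 N} = \sqrt{2} \sqrt{N}$)
$U{\left(k,V \right)} = 5$ ($U{\left(k,V \right)} = \left(4 + V\right) - \left(-1 + V\right) = 5$)
$U{\left(2,-2 \right)} r{\left(7 \right)} p{\left(3 \right)} = 5 \cdot 7^{2} \sqrt{2} \sqrt{3} = 5 \cdot 49 \sqrt{6} = 245 \sqrt{6}$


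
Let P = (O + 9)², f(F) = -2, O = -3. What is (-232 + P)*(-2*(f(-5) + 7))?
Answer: 1960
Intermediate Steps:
P = 36 (P = (-3 + 9)² = 6² = 36)
(-232 + P)*(-2*(f(-5) + 7)) = (-232 + 36)*(-2*(-2 + 7)) = -(-392)*5 = -196*(-10) = 1960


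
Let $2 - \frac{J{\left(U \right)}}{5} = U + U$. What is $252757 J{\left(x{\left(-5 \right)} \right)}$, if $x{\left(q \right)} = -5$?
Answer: $15165420$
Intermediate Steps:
$J{\left(U \right)} = 10 - 10 U$ ($J{\left(U \right)} = 10 - 5 \left(U + U\right) = 10 - 5 \cdot 2 U = 10 - 10 U$)
$252757 J{\left(x{\left(-5 \right)} \right)} = 252757 \left(10 - -50\right) = 252757 \left(10 + 50\right) = 252757 \cdot 60 = 15165420$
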